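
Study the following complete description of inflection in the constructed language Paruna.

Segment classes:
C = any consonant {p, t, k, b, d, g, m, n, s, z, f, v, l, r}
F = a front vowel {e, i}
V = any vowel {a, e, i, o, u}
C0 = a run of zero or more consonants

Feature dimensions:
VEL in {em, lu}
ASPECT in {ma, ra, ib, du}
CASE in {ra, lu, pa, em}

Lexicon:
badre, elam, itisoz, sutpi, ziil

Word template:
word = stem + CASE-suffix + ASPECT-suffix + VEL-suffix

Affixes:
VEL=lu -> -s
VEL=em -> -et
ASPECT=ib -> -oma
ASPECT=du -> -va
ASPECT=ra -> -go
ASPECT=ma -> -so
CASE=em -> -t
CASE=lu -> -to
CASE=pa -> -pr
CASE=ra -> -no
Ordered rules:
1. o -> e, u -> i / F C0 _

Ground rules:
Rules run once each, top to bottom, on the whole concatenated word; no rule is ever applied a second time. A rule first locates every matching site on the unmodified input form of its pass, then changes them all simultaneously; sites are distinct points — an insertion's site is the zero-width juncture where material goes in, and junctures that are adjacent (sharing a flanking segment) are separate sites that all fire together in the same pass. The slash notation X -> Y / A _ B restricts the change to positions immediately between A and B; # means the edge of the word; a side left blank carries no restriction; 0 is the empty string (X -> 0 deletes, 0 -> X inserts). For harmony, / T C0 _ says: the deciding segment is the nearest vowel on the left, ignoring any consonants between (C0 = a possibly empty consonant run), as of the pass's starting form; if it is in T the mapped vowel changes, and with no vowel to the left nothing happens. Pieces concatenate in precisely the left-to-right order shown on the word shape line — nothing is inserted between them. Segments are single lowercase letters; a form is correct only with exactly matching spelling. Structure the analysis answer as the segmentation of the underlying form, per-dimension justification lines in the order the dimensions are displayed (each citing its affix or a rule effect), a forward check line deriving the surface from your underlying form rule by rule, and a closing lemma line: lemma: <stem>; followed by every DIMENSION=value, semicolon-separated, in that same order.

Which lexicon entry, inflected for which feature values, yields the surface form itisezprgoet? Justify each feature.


underlying: itisoz-pr-go-et
VEL=em - signalled by the affix -et
ASPECT=ra - signalled by the affix -go
CASE=pa - signalled by the affix -pr
check: itisozprgoet -> itisezprgoet
lemma: itisoz; VEL=em; ASPECT=ra; CASE=pa


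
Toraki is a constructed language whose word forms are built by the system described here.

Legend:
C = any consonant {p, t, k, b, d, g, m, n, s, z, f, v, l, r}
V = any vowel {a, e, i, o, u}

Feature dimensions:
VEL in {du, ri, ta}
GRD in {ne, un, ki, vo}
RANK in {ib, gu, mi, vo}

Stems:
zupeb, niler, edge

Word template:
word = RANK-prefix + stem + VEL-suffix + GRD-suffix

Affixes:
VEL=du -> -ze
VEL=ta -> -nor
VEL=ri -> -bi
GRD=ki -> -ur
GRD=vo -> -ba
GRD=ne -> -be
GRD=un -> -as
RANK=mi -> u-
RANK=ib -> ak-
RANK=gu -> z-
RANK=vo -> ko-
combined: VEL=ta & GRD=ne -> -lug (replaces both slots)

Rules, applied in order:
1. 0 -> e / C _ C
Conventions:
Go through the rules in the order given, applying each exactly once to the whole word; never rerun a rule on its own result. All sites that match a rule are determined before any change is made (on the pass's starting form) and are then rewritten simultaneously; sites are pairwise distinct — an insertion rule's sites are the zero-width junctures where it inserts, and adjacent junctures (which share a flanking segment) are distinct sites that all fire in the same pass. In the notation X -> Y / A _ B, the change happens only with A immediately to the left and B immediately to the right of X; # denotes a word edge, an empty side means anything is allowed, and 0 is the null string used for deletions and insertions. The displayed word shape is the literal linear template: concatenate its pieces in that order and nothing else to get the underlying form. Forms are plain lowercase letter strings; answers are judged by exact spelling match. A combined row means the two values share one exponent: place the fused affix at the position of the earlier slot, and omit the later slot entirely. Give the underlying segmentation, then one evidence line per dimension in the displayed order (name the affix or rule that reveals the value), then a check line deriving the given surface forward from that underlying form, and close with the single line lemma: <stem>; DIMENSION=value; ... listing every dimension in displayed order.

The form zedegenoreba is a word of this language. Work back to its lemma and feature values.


underlying: z-edge-nor-ba
VEL=ta - signalled by the affix -nor
GRD=vo - signalled by the affix -ba
RANK=gu - signalled by the affix z-
check: zedgenorba -> zedegenoreba
lemma: edge; VEL=ta; GRD=vo; RANK=gu


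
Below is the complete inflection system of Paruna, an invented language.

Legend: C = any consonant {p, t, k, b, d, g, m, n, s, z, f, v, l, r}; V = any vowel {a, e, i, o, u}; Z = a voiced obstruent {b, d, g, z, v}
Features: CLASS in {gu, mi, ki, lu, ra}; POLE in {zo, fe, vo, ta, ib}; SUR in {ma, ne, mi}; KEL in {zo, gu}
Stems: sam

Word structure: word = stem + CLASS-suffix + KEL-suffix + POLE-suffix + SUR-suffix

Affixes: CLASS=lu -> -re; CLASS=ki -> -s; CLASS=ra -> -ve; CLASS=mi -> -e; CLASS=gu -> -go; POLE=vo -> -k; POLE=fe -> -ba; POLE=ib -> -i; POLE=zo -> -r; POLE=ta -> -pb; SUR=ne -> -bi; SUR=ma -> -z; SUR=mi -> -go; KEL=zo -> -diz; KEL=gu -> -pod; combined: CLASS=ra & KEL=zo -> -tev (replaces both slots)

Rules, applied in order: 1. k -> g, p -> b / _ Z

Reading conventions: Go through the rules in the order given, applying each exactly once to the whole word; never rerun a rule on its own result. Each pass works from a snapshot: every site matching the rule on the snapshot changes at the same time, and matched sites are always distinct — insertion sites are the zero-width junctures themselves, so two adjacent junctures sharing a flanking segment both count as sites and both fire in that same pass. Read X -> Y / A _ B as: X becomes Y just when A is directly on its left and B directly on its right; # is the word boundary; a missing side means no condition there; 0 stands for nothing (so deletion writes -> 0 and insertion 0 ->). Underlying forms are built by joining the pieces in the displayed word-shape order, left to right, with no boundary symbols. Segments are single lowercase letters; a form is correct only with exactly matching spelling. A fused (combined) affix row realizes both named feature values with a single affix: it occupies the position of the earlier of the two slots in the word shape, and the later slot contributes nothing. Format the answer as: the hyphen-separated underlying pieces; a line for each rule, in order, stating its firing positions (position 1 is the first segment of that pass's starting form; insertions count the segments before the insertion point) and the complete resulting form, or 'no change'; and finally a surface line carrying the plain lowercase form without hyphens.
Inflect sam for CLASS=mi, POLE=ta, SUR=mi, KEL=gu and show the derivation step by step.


underlying: sam-e-pod-pb-go
1. k -> g, p -> b / _ Z: fires at position(s) 8: samepodbbgo
surface: samepodbbgo


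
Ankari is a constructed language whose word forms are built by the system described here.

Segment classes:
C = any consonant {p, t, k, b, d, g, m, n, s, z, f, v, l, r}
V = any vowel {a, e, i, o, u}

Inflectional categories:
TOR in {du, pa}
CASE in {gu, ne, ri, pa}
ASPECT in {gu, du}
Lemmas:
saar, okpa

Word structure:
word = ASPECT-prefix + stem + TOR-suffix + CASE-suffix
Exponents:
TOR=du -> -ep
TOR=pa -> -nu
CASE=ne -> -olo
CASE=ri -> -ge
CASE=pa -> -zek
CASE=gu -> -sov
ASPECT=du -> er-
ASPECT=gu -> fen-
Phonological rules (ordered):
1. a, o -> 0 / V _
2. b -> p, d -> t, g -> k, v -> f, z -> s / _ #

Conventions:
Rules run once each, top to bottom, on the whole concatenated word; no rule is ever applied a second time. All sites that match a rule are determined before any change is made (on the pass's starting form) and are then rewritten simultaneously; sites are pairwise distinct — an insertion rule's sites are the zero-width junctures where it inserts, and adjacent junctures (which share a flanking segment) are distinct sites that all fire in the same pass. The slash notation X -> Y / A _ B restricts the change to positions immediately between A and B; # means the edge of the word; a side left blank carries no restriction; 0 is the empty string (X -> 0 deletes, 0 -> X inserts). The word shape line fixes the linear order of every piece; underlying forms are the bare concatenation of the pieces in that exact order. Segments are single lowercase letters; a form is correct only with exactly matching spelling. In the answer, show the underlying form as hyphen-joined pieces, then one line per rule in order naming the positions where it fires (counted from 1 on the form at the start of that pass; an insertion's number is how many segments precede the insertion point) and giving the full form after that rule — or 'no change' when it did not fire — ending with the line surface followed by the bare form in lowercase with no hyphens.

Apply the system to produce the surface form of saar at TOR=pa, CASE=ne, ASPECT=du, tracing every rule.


underlying: er-saar-nu-olo
1. a, o -> 0 / V _: fires at position(s) 5, 9: ersarnulo
2. b -> p, d -> t, g -> k, v -> f, z -> s / _ #: no change
surface: ersarnulo


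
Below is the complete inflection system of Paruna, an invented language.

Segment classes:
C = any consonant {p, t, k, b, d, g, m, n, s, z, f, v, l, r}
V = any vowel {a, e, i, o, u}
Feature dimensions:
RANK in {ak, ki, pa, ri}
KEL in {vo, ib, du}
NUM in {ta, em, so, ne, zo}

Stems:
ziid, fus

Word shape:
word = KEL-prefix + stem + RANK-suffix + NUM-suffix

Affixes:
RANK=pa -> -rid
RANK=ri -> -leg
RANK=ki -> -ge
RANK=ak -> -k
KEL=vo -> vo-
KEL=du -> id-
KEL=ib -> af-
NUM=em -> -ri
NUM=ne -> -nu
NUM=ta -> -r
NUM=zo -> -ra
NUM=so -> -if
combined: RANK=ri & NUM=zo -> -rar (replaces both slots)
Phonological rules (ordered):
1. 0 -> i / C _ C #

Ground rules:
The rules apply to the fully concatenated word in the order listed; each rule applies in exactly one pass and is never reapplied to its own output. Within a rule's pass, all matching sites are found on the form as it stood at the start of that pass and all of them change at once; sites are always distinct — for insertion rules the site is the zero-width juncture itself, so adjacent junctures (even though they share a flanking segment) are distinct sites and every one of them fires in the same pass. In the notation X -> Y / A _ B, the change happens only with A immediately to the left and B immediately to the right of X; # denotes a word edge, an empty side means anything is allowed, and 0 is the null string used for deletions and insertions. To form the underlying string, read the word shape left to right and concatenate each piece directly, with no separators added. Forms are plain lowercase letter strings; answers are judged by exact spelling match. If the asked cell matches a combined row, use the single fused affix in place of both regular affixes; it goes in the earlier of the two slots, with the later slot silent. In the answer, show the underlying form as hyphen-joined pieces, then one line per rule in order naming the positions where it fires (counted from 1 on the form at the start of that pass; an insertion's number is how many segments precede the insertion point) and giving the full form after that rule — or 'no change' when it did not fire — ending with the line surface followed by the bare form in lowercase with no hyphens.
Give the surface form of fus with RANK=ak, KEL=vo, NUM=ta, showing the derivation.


underlying: vo-fus-k-r
1. 0 -> i / C _ C #: inserts after position(s) 6: vofuskir
surface: vofuskir


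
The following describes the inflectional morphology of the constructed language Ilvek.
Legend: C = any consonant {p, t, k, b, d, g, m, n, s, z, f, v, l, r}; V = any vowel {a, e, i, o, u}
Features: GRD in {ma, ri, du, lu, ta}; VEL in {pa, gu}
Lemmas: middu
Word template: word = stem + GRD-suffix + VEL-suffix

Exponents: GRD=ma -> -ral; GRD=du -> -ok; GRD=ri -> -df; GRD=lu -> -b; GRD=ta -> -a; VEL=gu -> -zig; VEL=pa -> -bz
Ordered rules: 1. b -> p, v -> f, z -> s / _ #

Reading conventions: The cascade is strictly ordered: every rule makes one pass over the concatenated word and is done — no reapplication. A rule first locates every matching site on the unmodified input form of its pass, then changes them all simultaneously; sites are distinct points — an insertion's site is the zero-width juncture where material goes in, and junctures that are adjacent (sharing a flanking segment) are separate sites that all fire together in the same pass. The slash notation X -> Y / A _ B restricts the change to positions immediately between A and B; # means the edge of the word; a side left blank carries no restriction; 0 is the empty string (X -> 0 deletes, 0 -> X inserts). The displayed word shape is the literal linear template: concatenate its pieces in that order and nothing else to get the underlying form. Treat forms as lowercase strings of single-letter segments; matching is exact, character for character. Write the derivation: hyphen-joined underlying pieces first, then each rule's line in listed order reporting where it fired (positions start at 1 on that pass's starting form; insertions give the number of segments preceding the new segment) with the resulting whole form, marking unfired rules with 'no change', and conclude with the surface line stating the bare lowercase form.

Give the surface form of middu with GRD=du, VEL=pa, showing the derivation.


underlying: middu-ok-bz
1. b -> p, v -> f, z -> s / _ #: fires at position(s) 9: midduokbs
surface: midduokbs


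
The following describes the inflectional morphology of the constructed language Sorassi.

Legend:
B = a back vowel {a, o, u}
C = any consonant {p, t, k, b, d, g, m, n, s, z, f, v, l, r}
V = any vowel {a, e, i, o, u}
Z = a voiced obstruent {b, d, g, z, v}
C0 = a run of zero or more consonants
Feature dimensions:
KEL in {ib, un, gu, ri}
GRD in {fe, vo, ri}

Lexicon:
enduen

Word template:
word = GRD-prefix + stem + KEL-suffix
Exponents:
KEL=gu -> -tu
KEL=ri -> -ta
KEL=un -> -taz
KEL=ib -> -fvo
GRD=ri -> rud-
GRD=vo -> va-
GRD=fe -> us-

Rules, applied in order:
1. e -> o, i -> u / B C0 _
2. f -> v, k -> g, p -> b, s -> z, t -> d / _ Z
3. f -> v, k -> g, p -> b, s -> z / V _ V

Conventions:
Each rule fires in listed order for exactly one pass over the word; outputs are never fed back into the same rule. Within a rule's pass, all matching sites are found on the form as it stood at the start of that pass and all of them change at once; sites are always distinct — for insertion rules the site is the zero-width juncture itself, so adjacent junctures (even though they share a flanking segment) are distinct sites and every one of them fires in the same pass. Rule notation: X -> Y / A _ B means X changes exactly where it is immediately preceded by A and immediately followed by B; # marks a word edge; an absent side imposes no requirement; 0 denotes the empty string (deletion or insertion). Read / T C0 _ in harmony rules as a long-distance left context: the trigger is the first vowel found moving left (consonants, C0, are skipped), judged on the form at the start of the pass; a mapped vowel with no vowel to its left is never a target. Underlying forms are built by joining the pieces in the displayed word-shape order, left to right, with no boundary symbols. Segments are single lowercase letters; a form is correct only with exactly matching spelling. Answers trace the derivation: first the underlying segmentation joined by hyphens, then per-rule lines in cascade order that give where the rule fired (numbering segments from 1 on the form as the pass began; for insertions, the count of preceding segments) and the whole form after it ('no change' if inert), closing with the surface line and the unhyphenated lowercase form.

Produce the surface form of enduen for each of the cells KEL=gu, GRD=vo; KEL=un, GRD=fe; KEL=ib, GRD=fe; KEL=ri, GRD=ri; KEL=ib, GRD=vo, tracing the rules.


cell KEL=gu, GRD=vo:
underlying: va-enduen-tu
1. e -> o, i -> u / B C0 _: fires at position(s) 3, 7: vaonduontu
2. f -> v, k -> g, p -> b, s -> z, t -> d / _ Z: no change
3. f -> v, k -> g, p -> b, s -> z / V _ V: no change
surface: vaonduontu

cell KEL=un, GRD=fe:
underlying: us-enduen-taz
1. e -> o, i -> u / B C0 _: fires at position(s) 3, 7: usonduontaz
2. f -> v, k -> g, p -> b, s -> z, t -> d / _ Z: no change
3. f -> v, k -> g, p -> b, s -> z / V _ V: fires at position(s) 2: uzonduontaz
surface: uzonduontaz

cell KEL=ib, GRD=fe:
underlying: us-enduen-fvo
1. e -> o, i -> u / B C0 _: fires at position(s) 3, 7: usonduonfvo
2. f -> v, k -> g, p -> b, s -> z, t -> d / _ Z: fires at position(s) 9: usonduonvvo
3. f -> v, k -> g, p -> b, s -> z / V _ V: fires at position(s) 2: uzonduonvvo
surface: uzonduonvvo

cell KEL=ri, GRD=ri:
underlying: rud-enduen-ta
1. e -> o, i -> u / B C0 _: fires at position(s) 4, 8: rudonduonta
2. f -> v, k -> g, p -> b, s -> z, t -> d / _ Z: no change
3. f -> v, k -> g, p -> b, s -> z / V _ V: no change
surface: rudonduonta

cell KEL=ib, GRD=vo:
underlying: va-enduen-fvo
1. e -> o, i -> u / B C0 _: fires at position(s) 3, 7: vaonduonfvo
2. f -> v, k -> g, p -> b, s -> z, t -> d / _ Z: fires at position(s) 9: vaonduonvvo
3. f -> v, k -> g, p -> b, s -> z / V _ V: no change
surface: vaonduonvvo


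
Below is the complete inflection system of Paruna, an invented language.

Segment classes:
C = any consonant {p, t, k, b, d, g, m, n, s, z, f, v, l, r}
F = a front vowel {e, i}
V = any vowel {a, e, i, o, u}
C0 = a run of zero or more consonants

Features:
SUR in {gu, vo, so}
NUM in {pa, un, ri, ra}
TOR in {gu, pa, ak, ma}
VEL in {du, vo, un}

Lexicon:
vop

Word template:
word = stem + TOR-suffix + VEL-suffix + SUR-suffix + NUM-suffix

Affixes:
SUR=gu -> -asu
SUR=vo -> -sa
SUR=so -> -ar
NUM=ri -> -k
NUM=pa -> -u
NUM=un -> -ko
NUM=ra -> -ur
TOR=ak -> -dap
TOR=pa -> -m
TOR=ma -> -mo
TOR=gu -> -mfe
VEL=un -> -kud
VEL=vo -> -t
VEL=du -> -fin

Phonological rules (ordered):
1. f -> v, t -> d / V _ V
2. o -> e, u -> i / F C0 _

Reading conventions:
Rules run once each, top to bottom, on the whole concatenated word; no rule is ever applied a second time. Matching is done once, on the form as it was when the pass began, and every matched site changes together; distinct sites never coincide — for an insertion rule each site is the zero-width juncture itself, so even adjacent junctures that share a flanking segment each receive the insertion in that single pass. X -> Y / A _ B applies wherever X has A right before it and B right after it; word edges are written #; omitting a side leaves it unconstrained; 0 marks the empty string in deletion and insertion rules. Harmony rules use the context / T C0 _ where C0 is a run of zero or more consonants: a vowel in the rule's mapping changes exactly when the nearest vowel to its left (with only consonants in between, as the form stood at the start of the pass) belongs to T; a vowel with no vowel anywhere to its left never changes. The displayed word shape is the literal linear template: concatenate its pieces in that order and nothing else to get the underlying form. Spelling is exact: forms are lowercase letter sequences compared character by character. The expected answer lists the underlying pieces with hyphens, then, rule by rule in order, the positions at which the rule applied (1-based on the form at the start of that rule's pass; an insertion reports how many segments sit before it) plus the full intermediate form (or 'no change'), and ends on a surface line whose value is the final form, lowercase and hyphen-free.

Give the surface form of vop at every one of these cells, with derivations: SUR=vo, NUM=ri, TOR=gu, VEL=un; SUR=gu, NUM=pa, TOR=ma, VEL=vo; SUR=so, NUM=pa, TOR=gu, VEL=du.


cell SUR=vo, NUM=ri, TOR=gu, VEL=un:
underlying: vop-mfe-kud-sa-k
1. f -> v, t -> d / V _ V: no change
2. o -> e, u -> i / F C0 _: fires at position(s) 8: vopmfekidsak
surface: vopmfekidsak

cell SUR=gu, NUM=pa, TOR=ma, VEL=vo:
underlying: vop-mo-t-asu-u
1. f -> v, t -> d / V _ V: fires at position(s) 6: vopmodasuu
2. o -> e, u -> i / F C0 _: no change
surface: vopmodasuu

cell SUR=so, NUM=pa, TOR=gu, VEL=du:
underlying: vop-mfe-fin-ar-u
1. f -> v, t -> d / V _ V: fires at position(s) 7: vopmfevinaru
2. o -> e, u -> i / F C0 _: no change
surface: vopmfevinaru


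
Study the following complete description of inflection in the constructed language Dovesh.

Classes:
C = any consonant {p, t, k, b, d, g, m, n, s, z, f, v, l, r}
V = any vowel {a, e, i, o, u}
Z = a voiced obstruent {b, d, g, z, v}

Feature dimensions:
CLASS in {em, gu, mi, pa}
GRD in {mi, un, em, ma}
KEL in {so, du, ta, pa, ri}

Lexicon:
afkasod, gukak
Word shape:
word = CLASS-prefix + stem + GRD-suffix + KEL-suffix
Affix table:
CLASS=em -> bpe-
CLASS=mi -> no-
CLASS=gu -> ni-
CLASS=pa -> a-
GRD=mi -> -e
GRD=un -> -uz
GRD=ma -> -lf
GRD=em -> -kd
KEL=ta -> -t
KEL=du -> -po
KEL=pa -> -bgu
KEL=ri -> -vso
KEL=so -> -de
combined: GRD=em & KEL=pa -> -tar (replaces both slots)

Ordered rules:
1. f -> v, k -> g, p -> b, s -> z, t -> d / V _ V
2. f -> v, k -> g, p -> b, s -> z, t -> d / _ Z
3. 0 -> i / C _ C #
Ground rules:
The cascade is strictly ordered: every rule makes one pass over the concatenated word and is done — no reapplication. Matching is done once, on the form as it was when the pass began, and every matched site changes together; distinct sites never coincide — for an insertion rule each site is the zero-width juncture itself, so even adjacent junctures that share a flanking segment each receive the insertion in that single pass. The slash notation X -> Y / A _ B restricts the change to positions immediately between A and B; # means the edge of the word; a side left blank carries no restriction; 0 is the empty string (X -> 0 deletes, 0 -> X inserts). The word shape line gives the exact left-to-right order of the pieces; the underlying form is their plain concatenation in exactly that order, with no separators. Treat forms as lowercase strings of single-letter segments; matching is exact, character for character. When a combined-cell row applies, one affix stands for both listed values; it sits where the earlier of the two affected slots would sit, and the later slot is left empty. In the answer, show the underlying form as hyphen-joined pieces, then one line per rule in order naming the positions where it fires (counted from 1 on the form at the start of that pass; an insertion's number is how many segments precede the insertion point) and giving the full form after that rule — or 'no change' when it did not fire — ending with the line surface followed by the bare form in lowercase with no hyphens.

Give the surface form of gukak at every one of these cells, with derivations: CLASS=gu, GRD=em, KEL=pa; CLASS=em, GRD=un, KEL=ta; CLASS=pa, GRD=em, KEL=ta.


cell CLASS=gu, GRD=em, KEL=pa:
underlying: ni-gukak-tar
1. f -> v, k -> g, p -> b, s -> z, t -> d / V _ V: fires at position(s) 5: nigugaktar
2. f -> v, k -> g, p -> b, s -> z, t -> d / _ Z: no change
3. 0 -> i / C _ C #: no change
surface: nigugaktar

cell CLASS=em, GRD=un, KEL=ta:
underlying: bpe-gukak-uz-t
1. f -> v, k -> g, p -> b, s -> z, t -> d / V _ V: fires at position(s) 6, 8: bpegugaguzt
2. f -> v, k -> g, p -> b, s -> z, t -> d / _ Z: no change
3. 0 -> i / C _ C #: inserts after position(s) 10: bpegugaguzit
surface: bpegugaguzit

cell CLASS=pa, GRD=em, KEL=ta:
underlying: a-gukak-kd-t
1. f -> v, k -> g, p -> b, s -> z, t -> d / V _ V: fires at position(s) 4: agugakkdt
2. f -> v, k -> g, p -> b, s -> z, t -> d / _ Z: fires at position(s) 7: agugakgdt
3. 0 -> i / C _ C #: inserts after position(s) 8: agugakgdit
surface: agugakgdit


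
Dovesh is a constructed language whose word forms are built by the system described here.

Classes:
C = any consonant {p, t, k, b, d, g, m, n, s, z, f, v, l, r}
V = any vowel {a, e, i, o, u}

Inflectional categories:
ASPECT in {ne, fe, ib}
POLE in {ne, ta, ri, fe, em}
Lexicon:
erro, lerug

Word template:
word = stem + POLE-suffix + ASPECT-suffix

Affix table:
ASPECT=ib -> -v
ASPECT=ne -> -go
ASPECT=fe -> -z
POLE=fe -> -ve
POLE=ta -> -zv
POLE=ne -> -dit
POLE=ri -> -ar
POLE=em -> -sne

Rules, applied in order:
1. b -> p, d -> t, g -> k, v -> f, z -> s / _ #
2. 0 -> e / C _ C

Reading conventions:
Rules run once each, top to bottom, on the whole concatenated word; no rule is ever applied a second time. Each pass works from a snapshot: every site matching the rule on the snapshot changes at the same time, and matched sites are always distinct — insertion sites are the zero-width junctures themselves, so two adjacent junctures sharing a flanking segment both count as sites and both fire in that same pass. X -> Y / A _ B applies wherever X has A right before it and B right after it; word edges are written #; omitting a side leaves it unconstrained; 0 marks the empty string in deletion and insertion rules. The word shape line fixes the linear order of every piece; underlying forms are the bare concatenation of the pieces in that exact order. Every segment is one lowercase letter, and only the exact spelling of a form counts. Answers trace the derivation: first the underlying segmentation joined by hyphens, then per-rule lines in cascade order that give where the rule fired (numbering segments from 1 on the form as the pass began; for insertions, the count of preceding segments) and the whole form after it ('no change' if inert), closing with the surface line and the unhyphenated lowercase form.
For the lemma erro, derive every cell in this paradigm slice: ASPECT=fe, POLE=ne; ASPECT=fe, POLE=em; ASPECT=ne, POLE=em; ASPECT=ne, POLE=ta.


cell ASPECT=fe, POLE=ne:
underlying: erro-dit-z
1. b -> p, d -> t, g -> k, v -> f, z -> s / _ #: fires at position(s) 8: errodits
2. 0 -> e / C _ C: inserts after position(s) 2, 7: ererodites
surface: ererodites

cell ASPECT=fe, POLE=em:
underlying: erro-sne-z
1. b -> p, d -> t, g -> k, v -> f, z -> s / _ #: fires at position(s) 8: errosnes
2. 0 -> e / C _ C: inserts after position(s) 2, 5: ererosenes
surface: ererosenes

cell ASPECT=ne, POLE=em:
underlying: erro-sne-go
1. b -> p, d -> t, g -> k, v -> f, z -> s / _ #: no change
2. 0 -> e / C _ C: inserts after position(s) 2, 5: ererosenego
surface: ererosenego

cell ASPECT=ne, POLE=ta:
underlying: erro-zv-go
1. b -> p, d -> t, g -> k, v -> f, z -> s / _ #: no change
2. 0 -> e / C _ C: inserts after position(s) 2, 5, 6: ererozevego
surface: ererozevego


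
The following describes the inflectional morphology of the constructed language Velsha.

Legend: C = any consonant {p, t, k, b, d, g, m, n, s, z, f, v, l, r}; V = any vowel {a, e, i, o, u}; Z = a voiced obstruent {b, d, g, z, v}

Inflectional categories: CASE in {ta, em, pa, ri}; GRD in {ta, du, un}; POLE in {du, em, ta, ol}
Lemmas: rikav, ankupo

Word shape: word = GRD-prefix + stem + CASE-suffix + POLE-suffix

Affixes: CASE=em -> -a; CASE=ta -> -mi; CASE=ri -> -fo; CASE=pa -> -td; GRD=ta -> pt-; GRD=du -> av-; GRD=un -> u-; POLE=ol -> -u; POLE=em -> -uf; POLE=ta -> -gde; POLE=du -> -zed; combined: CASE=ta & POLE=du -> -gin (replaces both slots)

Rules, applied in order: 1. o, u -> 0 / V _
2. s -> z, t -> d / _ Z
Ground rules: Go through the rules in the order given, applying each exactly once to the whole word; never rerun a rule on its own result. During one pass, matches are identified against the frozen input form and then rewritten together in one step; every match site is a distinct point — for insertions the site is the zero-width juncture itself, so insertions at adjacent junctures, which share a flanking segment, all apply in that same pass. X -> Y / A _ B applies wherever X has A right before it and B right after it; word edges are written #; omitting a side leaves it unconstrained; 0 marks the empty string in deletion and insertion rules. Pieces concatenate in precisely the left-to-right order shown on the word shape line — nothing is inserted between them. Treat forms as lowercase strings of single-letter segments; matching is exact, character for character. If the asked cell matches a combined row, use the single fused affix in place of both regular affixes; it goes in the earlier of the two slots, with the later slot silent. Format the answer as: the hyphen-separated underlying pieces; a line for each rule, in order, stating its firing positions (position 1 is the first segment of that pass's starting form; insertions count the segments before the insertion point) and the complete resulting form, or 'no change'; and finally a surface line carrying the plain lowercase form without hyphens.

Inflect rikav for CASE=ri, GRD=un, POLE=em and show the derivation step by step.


underlying: u-rikav-fo-uf
1. o, u -> 0 / V _: fires at position(s) 9: urikavfof
2. s -> z, t -> d / _ Z: no change
surface: urikavfof


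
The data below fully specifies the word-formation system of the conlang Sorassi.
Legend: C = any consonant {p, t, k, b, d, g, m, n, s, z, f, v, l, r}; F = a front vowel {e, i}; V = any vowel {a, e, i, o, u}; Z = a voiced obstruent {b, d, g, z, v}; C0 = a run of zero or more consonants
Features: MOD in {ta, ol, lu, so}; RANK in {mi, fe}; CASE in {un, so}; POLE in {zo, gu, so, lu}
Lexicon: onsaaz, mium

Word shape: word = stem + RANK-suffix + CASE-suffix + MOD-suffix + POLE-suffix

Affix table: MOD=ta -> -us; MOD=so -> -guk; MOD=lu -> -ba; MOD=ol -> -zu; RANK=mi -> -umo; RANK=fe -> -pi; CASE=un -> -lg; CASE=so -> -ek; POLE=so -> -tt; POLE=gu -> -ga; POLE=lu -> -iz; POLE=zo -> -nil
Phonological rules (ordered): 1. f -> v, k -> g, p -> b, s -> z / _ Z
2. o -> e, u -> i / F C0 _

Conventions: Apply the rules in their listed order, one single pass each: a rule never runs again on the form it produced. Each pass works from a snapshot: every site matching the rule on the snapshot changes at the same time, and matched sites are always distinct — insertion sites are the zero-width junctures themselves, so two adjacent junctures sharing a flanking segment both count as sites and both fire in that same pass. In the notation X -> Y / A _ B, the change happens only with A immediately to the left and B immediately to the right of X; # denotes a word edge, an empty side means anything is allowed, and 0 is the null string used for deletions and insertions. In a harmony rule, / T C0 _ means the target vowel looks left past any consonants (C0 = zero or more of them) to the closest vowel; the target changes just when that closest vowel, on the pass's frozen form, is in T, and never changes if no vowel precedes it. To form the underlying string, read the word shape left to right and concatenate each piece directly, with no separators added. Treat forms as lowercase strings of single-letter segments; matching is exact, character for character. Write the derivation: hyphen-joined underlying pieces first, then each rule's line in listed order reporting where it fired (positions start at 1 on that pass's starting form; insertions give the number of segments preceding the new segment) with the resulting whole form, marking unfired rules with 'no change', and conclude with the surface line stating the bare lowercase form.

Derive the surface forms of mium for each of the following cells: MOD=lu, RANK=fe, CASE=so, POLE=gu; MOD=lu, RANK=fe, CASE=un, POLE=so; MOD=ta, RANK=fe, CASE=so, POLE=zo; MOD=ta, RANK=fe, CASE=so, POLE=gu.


cell MOD=lu, RANK=fe, CASE=so, POLE=gu:
underlying: mium-pi-ek-ba-ga
1. f -> v, k -> g, p -> b, s -> z / _ Z: fires at position(s) 8: miumpiegbaga
2. o -> e, u -> i / F C0 _: fires at position(s) 3: miimpiegbaga
surface: miimpiegbaga

cell MOD=lu, RANK=fe, CASE=un, POLE=so:
underlying: mium-pi-lg-ba-tt
1. f -> v, k -> g, p -> b, s -> z / _ Z: no change
2. o -> e, u -> i / F C0 _: fires at position(s) 3: miimpilgbatt
surface: miimpilgbatt

cell MOD=ta, RANK=fe, CASE=so, POLE=zo:
underlying: mium-pi-ek-us-nil
1. f -> v, k -> g, p -> b, s -> z / _ Z: no change
2. o -> e, u -> i / F C0 _: fires at position(s) 3, 9: miimpiekisnil
surface: miimpiekisnil

cell MOD=ta, RANK=fe, CASE=so, POLE=gu:
underlying: mium-pi-ek-us-ga
1. f -> v, k -> g, p -> b, s -> z / _ Z: fires at position(s) 10: miumpiekuzga
2. o -> e, u -> i / F C0 _: fires at position(s) 3, 9: miimpiekizga
surface: miimpiekizga


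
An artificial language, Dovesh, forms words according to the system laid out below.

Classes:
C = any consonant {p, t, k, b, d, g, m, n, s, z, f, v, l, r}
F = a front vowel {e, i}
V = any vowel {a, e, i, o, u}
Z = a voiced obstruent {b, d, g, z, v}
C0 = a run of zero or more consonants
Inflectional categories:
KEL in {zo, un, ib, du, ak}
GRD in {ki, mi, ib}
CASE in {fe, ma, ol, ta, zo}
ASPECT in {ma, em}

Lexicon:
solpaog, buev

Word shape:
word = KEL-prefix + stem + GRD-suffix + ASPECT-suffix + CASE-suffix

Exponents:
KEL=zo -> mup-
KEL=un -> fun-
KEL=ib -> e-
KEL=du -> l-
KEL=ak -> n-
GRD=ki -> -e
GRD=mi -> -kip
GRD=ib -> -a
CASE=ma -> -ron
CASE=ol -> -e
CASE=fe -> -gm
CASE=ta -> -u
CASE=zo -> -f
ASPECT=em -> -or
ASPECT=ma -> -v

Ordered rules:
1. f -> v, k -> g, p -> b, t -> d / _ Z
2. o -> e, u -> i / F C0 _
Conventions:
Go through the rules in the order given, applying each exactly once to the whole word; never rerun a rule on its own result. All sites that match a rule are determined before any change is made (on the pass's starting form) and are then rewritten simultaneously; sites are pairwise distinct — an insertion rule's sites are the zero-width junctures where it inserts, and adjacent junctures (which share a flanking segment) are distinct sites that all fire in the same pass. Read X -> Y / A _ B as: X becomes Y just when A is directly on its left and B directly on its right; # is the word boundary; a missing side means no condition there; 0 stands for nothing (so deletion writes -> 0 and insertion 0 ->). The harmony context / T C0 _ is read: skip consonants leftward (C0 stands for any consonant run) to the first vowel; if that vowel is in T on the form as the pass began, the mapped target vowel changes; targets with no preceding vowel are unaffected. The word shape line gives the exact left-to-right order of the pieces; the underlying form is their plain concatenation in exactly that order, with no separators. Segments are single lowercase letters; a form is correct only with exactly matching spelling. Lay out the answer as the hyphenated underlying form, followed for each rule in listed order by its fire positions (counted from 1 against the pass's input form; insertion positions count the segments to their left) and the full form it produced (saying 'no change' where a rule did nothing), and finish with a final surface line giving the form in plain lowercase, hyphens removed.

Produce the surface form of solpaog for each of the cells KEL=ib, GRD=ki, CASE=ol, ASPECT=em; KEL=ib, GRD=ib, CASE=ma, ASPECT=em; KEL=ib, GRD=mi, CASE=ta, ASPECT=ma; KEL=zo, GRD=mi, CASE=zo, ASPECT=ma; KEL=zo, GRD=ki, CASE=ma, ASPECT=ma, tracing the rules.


cell KEL=ib, GRD=ki, CASE=ol, ASPECT=em:
underlying: e-solpaog-e-or-e
1. f -> v, k -> g, p -> b, t -> d / _ Z: no change
2. o -> e, u -> i / F C0 _: fires at position(s) 3, 10: eselpaogeere
surface: eselpaogeere

cell KEL=ib, GRD=ib, CASE=ma, ASPECT=em:
underlying: e-solpaog-a-or-ron
1. f -> v, k -> g, p -> b, t -> d / _ Z: no change
2. o -> e, u -> i / F C0 _: fires at position(s) 3: eselpaogaorron
surface: eselpaogaorron

cell KEL=ib, GRD=mi, CASE=ta, ASPECT=ma:
underlying: e-solpaog-kip-v-u
1. f -> v, k -> g, p -> b, t -> d / _ Z: fires at position(s) 11: esolpaogkibvu
2. o -> e, u -> i / F C0 _: fires at position(s) 3, 13: eselpaogkibvi
surface: eselpaogkibvi

cell KEL=zo, GRD=mi, CASE=zo, ASPECT=ma:
underlying: mup-solpaog-kip-v-f
1. f -> v, k -> g, p -> b, t -> d / _ Z: fires at position(s) 13: mupsolpaogkibvf
2. o -> e, u -> i / F C0 _: no change
surface: mupsolpaogkibvf

cell KEL=zo, GRD=ki, CASE=ma, ASPECT=ma:
underlying: mup-solpaog-e-v-ron
1. f -> v, k -> g, p -> b, t -> d / _ Z: no change
2. o -> e, u -> i / F C0 _: fires at position(s) 14: mupsolpaogevren
surface: mupsolpaogevren


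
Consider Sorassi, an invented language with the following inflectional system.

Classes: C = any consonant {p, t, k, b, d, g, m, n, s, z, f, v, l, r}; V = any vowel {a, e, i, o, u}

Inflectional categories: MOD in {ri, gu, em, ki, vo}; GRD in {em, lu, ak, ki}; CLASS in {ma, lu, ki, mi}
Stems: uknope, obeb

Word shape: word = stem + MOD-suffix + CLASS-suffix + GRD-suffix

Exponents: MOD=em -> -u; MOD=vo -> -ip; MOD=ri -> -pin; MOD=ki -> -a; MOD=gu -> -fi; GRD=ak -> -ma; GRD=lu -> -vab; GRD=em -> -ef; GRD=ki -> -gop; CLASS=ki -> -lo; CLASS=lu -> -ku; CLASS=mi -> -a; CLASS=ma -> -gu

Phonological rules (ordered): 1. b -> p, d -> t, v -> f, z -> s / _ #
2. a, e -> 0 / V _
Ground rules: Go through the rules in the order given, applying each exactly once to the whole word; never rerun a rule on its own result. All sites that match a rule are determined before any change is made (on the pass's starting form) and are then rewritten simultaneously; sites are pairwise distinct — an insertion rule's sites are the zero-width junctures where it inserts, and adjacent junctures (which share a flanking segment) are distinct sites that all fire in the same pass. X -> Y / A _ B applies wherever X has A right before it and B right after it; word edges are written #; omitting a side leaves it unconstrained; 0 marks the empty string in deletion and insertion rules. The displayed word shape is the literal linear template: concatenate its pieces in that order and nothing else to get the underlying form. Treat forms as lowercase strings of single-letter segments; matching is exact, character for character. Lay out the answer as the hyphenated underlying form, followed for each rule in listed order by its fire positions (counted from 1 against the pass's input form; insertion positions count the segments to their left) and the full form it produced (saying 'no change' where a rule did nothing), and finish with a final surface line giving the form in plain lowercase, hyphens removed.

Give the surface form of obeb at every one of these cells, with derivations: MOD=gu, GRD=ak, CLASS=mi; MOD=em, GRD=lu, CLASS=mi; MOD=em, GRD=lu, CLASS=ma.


cell MOD=gu, GRD=ak, CLASS=mi:
underlying: obeb-fi-a-ma
1. b -> p, d -> t, v -> f, z -> s / _ #: no change
2. a, e -> 0 / V _: fires at position(s) 7: obebfima
surface: obebfima

cell MOD=em, GRD=lu, CLASS=mi:
underlying: obeb-u-a-vab
1. b -> p, d -> t, v -> f, z -> s / _ #: fires at position(s) 9: obebuavap
2. a, e -> 0 / V _: fires at position(s) 6: obebuvap
surface: obebuvap

cell MOD=em, GRD=lu, CLASS=ma:
underlying: obeb-u-gu-vab
1. b -> p, d -> t, v -> f, z -> s / _ #: fires at position(s) 10: obebuguvap
2. a, e -> 0 / V _: no change
surface: obebuguvap


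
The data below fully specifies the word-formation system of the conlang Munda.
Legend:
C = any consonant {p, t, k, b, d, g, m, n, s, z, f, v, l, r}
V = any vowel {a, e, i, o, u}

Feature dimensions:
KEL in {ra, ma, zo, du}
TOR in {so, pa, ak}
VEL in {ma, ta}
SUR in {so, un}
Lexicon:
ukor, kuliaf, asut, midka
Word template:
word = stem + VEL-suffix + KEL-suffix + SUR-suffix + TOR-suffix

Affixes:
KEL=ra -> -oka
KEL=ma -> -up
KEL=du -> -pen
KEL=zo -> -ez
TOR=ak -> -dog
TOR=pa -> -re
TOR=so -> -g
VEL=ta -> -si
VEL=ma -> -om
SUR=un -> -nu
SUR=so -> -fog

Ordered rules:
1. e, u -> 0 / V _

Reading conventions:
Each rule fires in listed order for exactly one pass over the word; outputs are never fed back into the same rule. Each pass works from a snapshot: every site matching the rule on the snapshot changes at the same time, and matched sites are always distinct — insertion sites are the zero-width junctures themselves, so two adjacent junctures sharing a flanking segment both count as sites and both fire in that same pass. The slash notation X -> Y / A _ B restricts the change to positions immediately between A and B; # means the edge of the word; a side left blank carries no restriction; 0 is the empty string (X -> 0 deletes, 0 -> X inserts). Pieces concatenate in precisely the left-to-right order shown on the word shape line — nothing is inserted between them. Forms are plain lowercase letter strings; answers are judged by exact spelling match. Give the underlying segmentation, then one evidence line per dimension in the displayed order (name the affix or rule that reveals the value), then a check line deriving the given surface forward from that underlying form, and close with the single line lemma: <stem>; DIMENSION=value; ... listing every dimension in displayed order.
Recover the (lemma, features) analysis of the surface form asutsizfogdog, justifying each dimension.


underlying: asut-si-ez-fog-dog
KEL=zo - signalled by the affix -ez
TOR=ak - signalled by the affix -dog
VEL=ta - signalled by the affix -si
SUR=so - signalled by the affix -fog
check: asutsiezfogdog -> asutsizfogdog
lemma: asut; KEL=zo; TOR=ak; VEL=ta; SUR=so
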